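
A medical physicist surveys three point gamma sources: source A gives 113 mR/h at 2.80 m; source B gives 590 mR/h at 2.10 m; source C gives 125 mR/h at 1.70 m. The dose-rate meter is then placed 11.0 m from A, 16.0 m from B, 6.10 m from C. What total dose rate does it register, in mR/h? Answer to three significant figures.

Each source contributes Iᵢ·(dᵢ/rᵢ)²; contributions add.
A: 113 × (2.80/11.0)² = 7.322 mR/h
B: 590 × (2.10/16.0)² = 10.16 mR/h
C: 125 × (1.70/6.10)² = 9.708 mR/h
Total = 7.322 + 10.16 + 9.708 = 27.19 mR/h.

27.2 mR/h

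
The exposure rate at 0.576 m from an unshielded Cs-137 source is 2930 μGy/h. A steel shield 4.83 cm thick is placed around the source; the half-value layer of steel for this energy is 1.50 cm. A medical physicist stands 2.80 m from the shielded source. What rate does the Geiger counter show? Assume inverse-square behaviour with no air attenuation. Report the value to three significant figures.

13.3 μGy/h

Distance alone: (0.576/2.80)² = 0.04232, so 2930 × 0.04232 = 124.0 μGy/h.
Shield: 4.83/1.50 = 3.220 half-value layers → attenuation 2^(−3.220) = 0.1073.
Combined: 124.0 × 0.1073 = 13.31 μGy/h.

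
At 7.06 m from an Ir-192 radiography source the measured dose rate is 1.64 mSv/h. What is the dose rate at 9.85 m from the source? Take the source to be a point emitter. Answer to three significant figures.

0.843 mSv/h

Intensity scales as (d₁/d₂)², so scaling from 7.06 m to 9.85 m:
(7.06/9.85)² = 0.5137, so 1.64 × 0.5137 = 0.8425 mSv/h.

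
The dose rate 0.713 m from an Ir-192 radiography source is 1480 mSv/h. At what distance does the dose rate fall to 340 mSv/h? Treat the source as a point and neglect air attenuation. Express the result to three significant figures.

1.49 m

By the inverse-square law, d₂ = d₁·√(I₁/I₂).
I₁/I₂ = 1480/340 = 4.353, so d₂ = 0.713 × √4.353 = 1.488 m.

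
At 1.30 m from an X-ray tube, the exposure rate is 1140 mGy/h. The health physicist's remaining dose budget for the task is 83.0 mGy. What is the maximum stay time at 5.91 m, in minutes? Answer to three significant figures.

Using I₁d₁² = I₂d₂², rate at 5.91 m:
(1.30/5.91)² = 0.04839, so 1140 × 0.04839 = 55.16 mGy/h.
Stay time = 83.0 mGy ÷ 55.16 mGy/h = 1.505 h = 90.30 min.

90.3 min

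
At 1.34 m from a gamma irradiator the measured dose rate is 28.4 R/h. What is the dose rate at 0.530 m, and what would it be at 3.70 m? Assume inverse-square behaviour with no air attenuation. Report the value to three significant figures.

Since intensity falls as 1/r²,
At 0.530 m: (1.34/0.530)² = 6.392, so 28.4 × 6.392 = 181.5 R/h
At 3.70 m: 181.5 × (0.530/3.70)² = 181.5 × 0.02052 = 3.724 R/h.

182 R/h; 3.72 R/h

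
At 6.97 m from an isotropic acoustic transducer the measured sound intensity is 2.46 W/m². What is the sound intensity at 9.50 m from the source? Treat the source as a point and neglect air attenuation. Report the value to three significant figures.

Since intensity falls as 1/r², scaling from 6.97 m to 9.50 m:
2.46 × (6.97/9.50)² = 2.46 × 0.5383 = 1.324 W/m².

1.32 W/m²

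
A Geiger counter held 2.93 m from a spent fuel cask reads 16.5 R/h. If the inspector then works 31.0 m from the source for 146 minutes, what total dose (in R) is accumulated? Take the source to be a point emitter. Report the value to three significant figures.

Intensity scales as (d₁/d₂)², so rate at 31.0 m:
16.5 × (2.93/31.0)² = 16.5 × 0.008933 = 0.1474 R/h.
Dose = rate × time = 0.1474 R/h × 2.433 h = 0.3586 R.

0.359 R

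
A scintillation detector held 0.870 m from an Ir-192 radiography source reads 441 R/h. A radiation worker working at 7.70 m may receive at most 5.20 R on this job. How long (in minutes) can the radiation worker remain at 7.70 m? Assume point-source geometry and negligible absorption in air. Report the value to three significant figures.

55.4 min

By the inverse-square law, rate at 7.70 m:
(0.870/7.70)² = 0.01277, so 441 × 0.01277 = 5.632 R/h.
Stay time = 5.20 R ÷ 5.632 R/h = 0.9233 h = 55.40 min.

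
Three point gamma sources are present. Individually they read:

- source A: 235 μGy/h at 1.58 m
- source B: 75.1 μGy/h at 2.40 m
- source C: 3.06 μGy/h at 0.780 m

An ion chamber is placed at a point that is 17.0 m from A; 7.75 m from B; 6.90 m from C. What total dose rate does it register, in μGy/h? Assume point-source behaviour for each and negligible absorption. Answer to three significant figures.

By superposition, sum each source's inverse-square contribution:
A: 235 × (1.58/17.0)² = 2.030 μGy/h
B: 75.1 × (2.40/7.75)² = 7.202 μGy/h
C: 3.06 × (0.780/6.90)² = 0.03910 μGy/h
Total = 2.030 + 7.202 + 0.03910 = 9.271 μGy/h.

9.27 μGy/h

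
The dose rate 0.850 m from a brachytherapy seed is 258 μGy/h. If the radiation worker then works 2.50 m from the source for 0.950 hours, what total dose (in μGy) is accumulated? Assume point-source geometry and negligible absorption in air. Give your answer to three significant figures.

By the inverse-square law, rate at 2.50 m:
(0.850/2.50)² = 0.1156, so 258 × 0.1156 = 29.82 μGy/h.
Dose = rate × time = 29.82 μGy/h × 0.9500 h = 28.33 μGy.

28.3 μGy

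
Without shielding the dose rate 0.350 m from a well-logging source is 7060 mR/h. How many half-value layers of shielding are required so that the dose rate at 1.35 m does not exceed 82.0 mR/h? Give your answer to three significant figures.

At 1.35 m, distance alone gives 7060 × (0.350/1.35)² = 7060 × 0.06722 = 474.6 mR/h.
Further attenuation needed: 474.6/82.0 = 5.788.
n = log₂(5.788) = 2.533 half-value layers.

2.53 half-value layers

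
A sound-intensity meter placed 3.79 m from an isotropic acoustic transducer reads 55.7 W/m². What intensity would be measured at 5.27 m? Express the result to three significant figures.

By the inverse-square law, scaling from 3.79 m to 5.27 m:
(3.79/5.27)² = 0.5172, so 55.7 × 0.5172 = 28.81 W/m².

28.8 W/m²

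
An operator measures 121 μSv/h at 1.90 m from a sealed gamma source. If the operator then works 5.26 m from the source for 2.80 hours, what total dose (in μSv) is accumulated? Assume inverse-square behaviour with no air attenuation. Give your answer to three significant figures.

44.2 μSv

Using I₁d₁² = I₂d₂², rate at 5.26 m:
(1.90/5.26)² = 0.1305, so 121 × 0.1305 = 15.79 μSv/h.
Dose = rate × time = 15.79 μSv/h × 2.800 h = 44.21 μSv.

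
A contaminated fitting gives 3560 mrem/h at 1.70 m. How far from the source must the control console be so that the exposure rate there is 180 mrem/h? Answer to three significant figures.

Using I₁d₁² = I₂d₂², d₂ = d₁·√(I₁/I₂).
I₁/I₂ = 3560/180 = 19.78, so d₂ = 1.70 × √19.78 = 7.561 m.

7.56 m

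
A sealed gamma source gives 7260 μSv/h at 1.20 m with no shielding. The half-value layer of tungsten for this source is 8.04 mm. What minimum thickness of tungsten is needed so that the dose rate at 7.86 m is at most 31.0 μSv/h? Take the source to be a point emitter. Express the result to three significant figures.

At 7.86 m, distance alone gives (1.20/7.86)² = 0.02331, so 7260 × 0.02331 = 169.2 μSv/h.
Further attenuation needed: 169.2/31.0 = 5.458.
n = log₂(5.458) = 2.448 half-value layers.
Thickness = 2.448 × 8.04 mm = 19.68 mm.

19.7 mm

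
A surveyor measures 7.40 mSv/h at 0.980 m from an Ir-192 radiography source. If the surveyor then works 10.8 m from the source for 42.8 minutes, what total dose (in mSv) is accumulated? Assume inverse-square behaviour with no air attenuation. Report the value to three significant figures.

Using I₁d₁² = I₂d₂², rate at 10.8 m:
(0.980/10.8)² = 0.008234, so 7.40 × 0.008234 = 0.06093 mSv/h.
Dose = rate × time = 0.06093 mSv/h × 0.7133 h = 0.04346 mSv.

0.0435 mSv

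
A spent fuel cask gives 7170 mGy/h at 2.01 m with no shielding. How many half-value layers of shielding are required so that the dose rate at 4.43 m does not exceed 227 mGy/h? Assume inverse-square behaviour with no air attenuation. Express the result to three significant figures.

2.70 half-value layers

At 4.43 m, distance alone gives (2.01/4.43)² = 0.2059, so 7170 × 0.2059 = 1476 mGy/h.
Further attenuation needed: 1476/227 = 6.502.
n = log₂(6.502) = 2.701 half-value layers.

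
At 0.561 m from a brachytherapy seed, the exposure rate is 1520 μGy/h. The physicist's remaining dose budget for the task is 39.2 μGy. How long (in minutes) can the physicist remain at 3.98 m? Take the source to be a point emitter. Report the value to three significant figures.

By the inverse-square law, rate at 3.98 m:
(0.561/3.98)² = 0.01987, so 1520 × 0.01987 = 30.20 μGy/h.
Stay time = 39.2 μGy ÷ 30.20 μGy/h = 1.298 h = 77.88 min.

77.9 min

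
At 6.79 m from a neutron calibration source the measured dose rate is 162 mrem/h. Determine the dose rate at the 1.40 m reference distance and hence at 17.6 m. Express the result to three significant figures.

3810 mrem/h; 24.1 mrem/h

Since intensity falls as 1/r²,
At 1.40 m: (6.79/1.40)² = 23.52, so 162 × 23.52 = 3810 mrem/h
At 17.6 m: (1.40/17.6)² = 0.006327, so 3810 × 0.006327 = 24.11 mrem/h.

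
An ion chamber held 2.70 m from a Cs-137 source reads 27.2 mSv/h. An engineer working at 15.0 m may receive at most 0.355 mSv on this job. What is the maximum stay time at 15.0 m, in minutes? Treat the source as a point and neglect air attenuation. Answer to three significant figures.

Since intensity falls as 1/r², rate at 15.0 m:
27.2 × (2.70/15.0)² = 27.2 × 0.03240 = 0.8813 mSv/h.
Stay time = 0.355 mSv ÷ 0.8813 mSv/h = 0.4028 h = 24.17 min.

24.2 min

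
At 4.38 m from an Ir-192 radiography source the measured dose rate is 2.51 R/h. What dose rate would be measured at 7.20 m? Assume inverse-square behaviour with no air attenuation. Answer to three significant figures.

0.929 R/h

By the inverse-square law, scaling from 4.38 m to 7.20 m:
2.51 × (4.38/7.20)² = 2.51 × 0.3701 = 0.9290 R/h.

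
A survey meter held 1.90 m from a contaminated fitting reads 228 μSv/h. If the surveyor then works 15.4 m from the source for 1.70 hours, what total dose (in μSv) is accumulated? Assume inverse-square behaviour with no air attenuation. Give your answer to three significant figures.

Since intensity falls as 1/r², rate at 15.4 m:
(1.90/15.4)² = 0.01522, so 228 × 0.01522 = 3.470 μSv/h.
Dose = rate × time = 3.470 μSv/h × 1.700 h = 5.899 μSv.

5.90 μSv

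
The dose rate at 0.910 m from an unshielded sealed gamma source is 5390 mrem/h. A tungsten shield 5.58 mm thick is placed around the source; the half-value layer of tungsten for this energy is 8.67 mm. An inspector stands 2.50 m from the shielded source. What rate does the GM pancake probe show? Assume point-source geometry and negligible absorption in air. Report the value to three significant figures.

457 mrem/h

Distance alone: 5390 × (0.910/2.50)² = 5390 × 0.1325 = 714.2 mrem/h.
Shield: 5.58/8.67 = 0.6436 half-value layers → attenuation 2^(−0.6436) = 0.6401.
Combined: 714.2 × 0.6401 = 457.2 mrem/h.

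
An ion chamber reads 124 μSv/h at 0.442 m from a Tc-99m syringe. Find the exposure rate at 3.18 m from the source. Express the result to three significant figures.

2.40 μSv/h

Since intensity falls as 1/r², the rate at 3.18 m is
124 × (0.442/3.18)² = 124 × 0.01932 = 2.396 μSv/h.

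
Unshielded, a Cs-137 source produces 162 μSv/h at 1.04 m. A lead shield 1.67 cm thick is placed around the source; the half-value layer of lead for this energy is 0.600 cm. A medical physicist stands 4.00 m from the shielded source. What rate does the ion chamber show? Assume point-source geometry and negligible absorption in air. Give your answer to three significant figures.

Distance alone: 162 × (1.04/4.00)² = 162 × 0.06760 = 10.95 μSv/h.
Shield: 1.67/0.600 = 2.783 half-value layers → attenuation 2^(−2.783) = 0.1453.
Combined: 10.95 × 0.1453 = 1.591 μSv/h.

1.59 μSv/h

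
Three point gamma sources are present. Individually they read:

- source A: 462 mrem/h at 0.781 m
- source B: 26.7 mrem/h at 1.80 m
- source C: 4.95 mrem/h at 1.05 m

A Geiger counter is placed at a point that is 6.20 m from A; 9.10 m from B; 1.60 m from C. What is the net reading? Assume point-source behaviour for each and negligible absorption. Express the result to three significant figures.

10.5 mrem/h

Each source contributes Iᵢ·(dᵢ/rᵢ)²; contributions add.
A: 462 × (0.781/6.20)² = 7.331 mrem/h
B: 26.7 × (1.80/9.10)² = 1.045 mrem/h
C: 4.95 × (1.05/1.60)² = 2.132 mrem/h
Total = 7.331 + 1.045 + 2.132 = 10.51 mrem/h.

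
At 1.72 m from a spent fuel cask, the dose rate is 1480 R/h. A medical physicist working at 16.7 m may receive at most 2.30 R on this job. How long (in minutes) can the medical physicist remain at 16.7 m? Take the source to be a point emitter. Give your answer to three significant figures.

8.79 min

Applying the 1/r² law, rate at 16.7 m:
1480 × (1.72/16.7)² = 1480 × 0.01061 = 15.70 R/h.
Stay time = 2.30 R ÷ 15.70 R/h = 0.1465 h = 8.790 min.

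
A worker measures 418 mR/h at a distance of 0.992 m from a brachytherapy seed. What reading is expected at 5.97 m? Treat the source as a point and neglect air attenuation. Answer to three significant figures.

Applying the 1/r² law, the rate at 5.97 m is
(0.992/5.97)² = 0.02761, so 418 × 0.02761 = 11.54 mR/h.

11.5 mR/h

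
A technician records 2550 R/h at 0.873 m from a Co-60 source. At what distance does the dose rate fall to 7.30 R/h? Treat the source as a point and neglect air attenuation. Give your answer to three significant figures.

By the inverse-square law, d₂ = d₁·√(I₁/I₂).
I₁/I₂ = 2550/7.30 = 349.3, so d₂ = 0.873 × √349.3 = 16.32 m.

16.3 m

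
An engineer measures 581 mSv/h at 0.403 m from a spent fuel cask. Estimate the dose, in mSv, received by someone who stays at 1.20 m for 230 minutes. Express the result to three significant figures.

Since intensity falls as 1/r², rate at 1.20 m:
(0.403/1.20)² = 0.1128, so 581 × 0.1128 = 65.54 mSv/h.
Dose = rate × time = 65.54 mSv/h × 3.833 h = 251.2 mSv.

251 mSv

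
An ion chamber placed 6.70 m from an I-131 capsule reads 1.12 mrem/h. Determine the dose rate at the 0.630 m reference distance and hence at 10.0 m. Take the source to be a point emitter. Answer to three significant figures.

127 mrem/h; 0.503 mrem/h

Using I₁d₁² = I₂d₂²,
At 0.630 m: 1.12 × (6.70/0.630)² = 1.12 × 113.1 = 126.7 mrem/h
At 10.0 m: 126.7 × (0.630/10.0)² = 126.7 × 0.003969 = 0.5029 mrem/h.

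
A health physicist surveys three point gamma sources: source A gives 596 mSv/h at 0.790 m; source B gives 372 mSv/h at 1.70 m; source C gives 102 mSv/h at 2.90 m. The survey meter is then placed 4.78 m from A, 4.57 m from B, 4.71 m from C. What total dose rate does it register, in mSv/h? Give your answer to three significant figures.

106 mSv/h

By superposition, sum each source's inverse-square contribution:
A: 596 × (0.790/4.78)² = 16.28 mSv/h
B: 372 × (1.70/4.57)² = 51.48 mSv/h
C: 102 × (2.90/4.71)² = 38.67 mSv/h
Total = 16.28 + 51.48 + 38.67 = 106.4 mSv/h.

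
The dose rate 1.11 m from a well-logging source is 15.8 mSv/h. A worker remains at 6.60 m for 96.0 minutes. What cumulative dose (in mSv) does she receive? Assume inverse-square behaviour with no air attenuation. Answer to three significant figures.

0.715 mSv

Since intensity falls as 1/r², rate at 6.60 m:
15.8 × (1.11/6.60)² = 15.8 × 0.02829 = 0.4470 mSv/h.
Dose = rate × time = 0.4470 mSv/h × 1.600 h = 0.7152 mSv.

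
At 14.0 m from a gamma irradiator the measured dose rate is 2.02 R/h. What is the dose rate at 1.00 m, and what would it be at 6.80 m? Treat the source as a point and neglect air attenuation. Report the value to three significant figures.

396 R/h; 8.56 R/h

Intensity scales as (d₁/d₂)², so
At 1.00 m: 2.02 × (14.0/1.00)² = 2.02 × 196.0 = 395.9 R/h
At 6.80 m: (1.00/6.80)² = 0.02163, so 395.9 × 0.02163 = 8.563 R/h.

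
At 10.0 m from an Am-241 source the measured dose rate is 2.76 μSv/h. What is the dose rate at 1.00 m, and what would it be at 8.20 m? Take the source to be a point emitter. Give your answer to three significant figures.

276 μSv/h; 4.10 μSv/h

By the inverse-square law,
At 1.00 m: 2.76 × (10.0/1.00)² = 2.76 × 100.0 = 276.0 μSv/h
At 8.20 m: (1.00/8.20)² = 0.01487, so 276.0 × 0.01487 = 4.104 μSv/h.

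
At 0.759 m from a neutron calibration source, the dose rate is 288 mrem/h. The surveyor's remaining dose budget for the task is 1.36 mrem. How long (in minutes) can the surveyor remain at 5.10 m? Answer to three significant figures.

Since intensity falls as 1/r², rate at 5.10 m:
(0.759/5.10)² = 0.02215, so 288 × 0.02215 = 6.379 mrem/h.
Stay time = 1.36 mrem ÷ 6.379 mrem/h = 0.2132 h = 12.79 min.

12.8 min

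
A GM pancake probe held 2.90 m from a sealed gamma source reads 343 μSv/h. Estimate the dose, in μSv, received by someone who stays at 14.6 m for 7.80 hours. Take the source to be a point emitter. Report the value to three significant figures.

Using I₁d₁² = I₂d₂², rate at 14.6 m:
(2.90/14.6)² = 0.03945, so 343 × 0.03945 = 13.53 μSv/h.
Dose = rate × time = 13.53 μSv/h × 7.800 h = 105.5 μSv.

106 μSv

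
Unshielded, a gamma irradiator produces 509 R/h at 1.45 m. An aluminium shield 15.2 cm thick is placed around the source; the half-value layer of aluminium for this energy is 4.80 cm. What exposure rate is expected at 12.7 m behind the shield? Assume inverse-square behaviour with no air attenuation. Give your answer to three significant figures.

0.739 R/h

Distance alone: (1.45/12.7)² = 0.01304, so 509 × 0.01304 = 6.637 R/h.
Shield: 15.2/4.80 = 3.167 half-value layers → attenuation 2^(−3.167) = 0.1113.
Combined: 6.637 × 0.1113 = 0.7387 R/h.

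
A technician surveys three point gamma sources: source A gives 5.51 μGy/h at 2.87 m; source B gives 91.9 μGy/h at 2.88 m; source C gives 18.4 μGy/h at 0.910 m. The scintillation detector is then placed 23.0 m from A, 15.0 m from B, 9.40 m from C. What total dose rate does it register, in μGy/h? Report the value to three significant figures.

3.65 μGy/h

By superposition, sum each source's inverse-square contribution:
A: 5.51 × (2.87/23.0)² = 0.08579 μGy/h
B: 91.9 × (2.88/15.0)² = 3.388 μGy/h
C: 18.4 × (0.910/9.40)² = 0.1724 μGy/h
Total = 0.08579 + 3.388 + 0.1724 = 3.646 μGy/h.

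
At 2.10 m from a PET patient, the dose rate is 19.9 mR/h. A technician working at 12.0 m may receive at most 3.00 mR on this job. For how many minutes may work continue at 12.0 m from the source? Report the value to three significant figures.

295 min

Intensity scales as (d₁/d₂)², so rate at 12.0 m:
19.9 × (2.10/12.0)² = 19.9 × 0.03063 = 0.6095 mR/h.
Stay time = 3.00 mR ÷ 0.6095 mR/h = 4.922 h = 295.3 min.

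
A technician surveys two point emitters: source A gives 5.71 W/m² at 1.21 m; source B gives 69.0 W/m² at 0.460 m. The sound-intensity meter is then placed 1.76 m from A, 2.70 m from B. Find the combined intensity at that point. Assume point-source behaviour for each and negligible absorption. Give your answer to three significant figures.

Each source contributes Iᵢ·(dᵢ/rᵢ)²; contributions add.
A: 5.71 × (1.21/1.76)² = 2.699 W/m²
B: 69.0 × (0.460/2.70)² = 2.003 W/m²
Total = 2.699 + 2.003 = 4.702 W/m².

4.70 W/m²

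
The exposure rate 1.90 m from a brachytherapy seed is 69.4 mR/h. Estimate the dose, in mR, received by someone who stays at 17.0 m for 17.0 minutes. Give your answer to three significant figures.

0.246 mR

Applying the 1/r² law, rate at 17.0 m:
69.4 × (1.90/17.0)² = 69.4 × 0.01249 = 0.8668 mR/h.
Dose = rate × time = 0.8668 mR/h × 0.2833 h = 0.2456 mR.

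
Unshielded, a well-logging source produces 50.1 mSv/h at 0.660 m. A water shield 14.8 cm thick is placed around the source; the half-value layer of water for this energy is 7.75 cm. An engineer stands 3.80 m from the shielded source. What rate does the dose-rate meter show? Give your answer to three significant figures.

0.402 mSv/h

Distance alone: 50.1 × (0.660/3.80)² = 50.1 × 0.03017 = 1.512 mSv/h.
Shield: 14.8/7.75 = 1.910 half-value layers → attenuation 2^(−1.910) = 0.2661.
Combined: 1.512 × 0.2661 = 0.4023 mSv/h.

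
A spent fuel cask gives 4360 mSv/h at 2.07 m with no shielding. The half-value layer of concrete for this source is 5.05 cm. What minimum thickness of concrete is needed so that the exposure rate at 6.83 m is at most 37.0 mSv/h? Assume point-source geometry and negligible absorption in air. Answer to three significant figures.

At 6.83 m, distance alone gives 4360 × (2.07/6.83)² = 4360 × 0.09185 = 400.5 mSv/h.
Further attenuation needed: 400.5/37.0 = 10.82.
n = log₂(10.82) = 3.436 half-value layers.
Thickness = 3.436 × 5.05 cm = 17.35 cm.

17.4 cm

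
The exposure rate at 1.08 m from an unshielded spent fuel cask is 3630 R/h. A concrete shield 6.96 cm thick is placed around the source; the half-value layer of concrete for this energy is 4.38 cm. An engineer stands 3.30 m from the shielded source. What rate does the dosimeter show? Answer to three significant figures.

129 R/h

Distance alone: (1.08/3.30)² = 0.1071, so 3630 × 0.1071 = 388.8 R/h.
Shield: 6.96/4.38 = 1.589 half-value layers → attenuation 2^(−1.589) = 0.3324.
Combined: 388.8 × 0.3324 = 129.2 R/h.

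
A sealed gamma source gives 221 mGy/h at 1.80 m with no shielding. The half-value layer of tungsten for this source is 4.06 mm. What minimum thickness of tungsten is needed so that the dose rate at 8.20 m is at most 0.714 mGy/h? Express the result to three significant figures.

At 8.20 m, distance alone gives 221 × (1.80/8.20)² = 221 × 0.04819 = 10.65 mGy/h.
Further attenuation needed: 10.65/0.714 = 14.92.
n = log₂(14.92) = 3.899 half-value layers.
Thickness = 3.899 × 4.06 mm = 15.83 mm.

15.8 mm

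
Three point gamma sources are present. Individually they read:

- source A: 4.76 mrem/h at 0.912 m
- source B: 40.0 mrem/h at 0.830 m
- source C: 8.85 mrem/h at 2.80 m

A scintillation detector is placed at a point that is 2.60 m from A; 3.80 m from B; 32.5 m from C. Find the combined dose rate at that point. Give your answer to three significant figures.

Each source contributes Iᵢ·(dᵢ/rᵢ)²; contributions add.
A: 4.76 × (0.912/2.60)² = 0.5857 mrem/h
B: 40.0 × (0.830/3.80)² = 1.908 mrem/h
C: 8.85 × (2.80/32.5)² = 0.06569 mrem/h
Total = 0.5857 + 1.908 + 0.06569 = 2.559 mrem/h.

2.56 mrem/h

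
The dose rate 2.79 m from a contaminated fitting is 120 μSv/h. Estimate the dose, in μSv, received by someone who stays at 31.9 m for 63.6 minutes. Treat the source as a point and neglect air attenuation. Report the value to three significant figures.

Intensity scales as (d₁/d₂)², so rate at 31.9 m:
(2.79/31.9)² = 0.007649, so 120 × 0.007649 = 0.9179 μSv/h.
Dose = rate × time = 0.9179 μSv/h × 1.060 h = 0.9730 μSv.

0.973 μSv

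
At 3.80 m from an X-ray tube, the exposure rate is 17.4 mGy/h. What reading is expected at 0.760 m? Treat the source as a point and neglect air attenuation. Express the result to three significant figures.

Since intensity falls as 1/r², the rate at 0.760 m is
17.4 × (3.80/0.760)² = 17.4 × 25.00 = 435.0 mGy/h.

435 mGy/h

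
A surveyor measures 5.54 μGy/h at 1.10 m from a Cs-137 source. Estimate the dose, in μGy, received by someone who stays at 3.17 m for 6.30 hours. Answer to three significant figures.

4.20 μGy

By the inverse-square law, rate at 3.17 m:
5.54 × (1.10/3.17)² = 5.54 × 0.1204 = 0.6670 μGy/h.
Dose = rate × time = 0.6670 μGy/h × 6.300 h = 4.202 μGy.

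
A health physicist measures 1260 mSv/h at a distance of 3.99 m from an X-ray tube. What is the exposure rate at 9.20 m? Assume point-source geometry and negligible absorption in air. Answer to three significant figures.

237 mSv/h

Since intensity falls as 1/r², the rate at 9.20 m is
(3.99/9.20)² = 0.1881, so 1260 × 0.1881 = 237.0 mSv/h.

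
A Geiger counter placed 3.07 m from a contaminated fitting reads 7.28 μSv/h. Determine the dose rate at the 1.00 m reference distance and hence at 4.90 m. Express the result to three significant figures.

Intensity scales as (d₁/d₂)², so
At 1.00 m: (3.07/1.00)² = 9.425, so 7.28 × 9.425 = 68.61 μSv/h
At 4.90 m: (1.00/4.90)² = 0.04165, so 68.61 × 0.04165 = 2.858 μSv/h.

68.6 μSv/h; 2.86 μSv/h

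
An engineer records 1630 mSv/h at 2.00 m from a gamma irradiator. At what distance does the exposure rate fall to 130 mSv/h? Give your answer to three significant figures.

7.08 m

Applying the 1/r² law, d₂ = d₁·√(I₁/I₂).
I₁/I₂ = 1630/130 = 12.54, so d₂ = 2.00 × √12.54 = 7.082 m.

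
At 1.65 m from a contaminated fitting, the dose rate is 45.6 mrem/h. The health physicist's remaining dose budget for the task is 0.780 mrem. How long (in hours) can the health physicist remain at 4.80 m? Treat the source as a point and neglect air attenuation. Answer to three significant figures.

0.145 h

By the inverse-square law, rate at 4.80 m:
45.6 × (1.65/4.80)² = 45.6 × 0.1182 = 5.390 mrem/h.
Stay time = 0.780 mrem ÷ 5.390 mrem/h = 0.1447 h.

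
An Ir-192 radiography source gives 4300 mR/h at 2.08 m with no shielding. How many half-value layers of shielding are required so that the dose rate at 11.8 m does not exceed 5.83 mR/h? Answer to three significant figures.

At 11.8 m, distance alone gives (2.08/11.8)² = 0.03107, so 4300 × 0.03107 = 133.6 mR/h.
Further attenuation needed: 133.6/5.83 = 22.92.
n = log₂(22.92) = 4.519 half-value layers.

4.52 half-value layers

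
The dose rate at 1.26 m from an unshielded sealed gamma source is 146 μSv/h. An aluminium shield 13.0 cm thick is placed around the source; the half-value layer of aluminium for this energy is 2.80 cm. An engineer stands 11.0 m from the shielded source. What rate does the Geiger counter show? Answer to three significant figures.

Distance alone: (1.26/11.0)² = 0.01312, so 146 × 0.01312 = 1.916 μSv/h.
Shield: 13.0/2.80 = 4.643 half-value layers → attenuation 2^(−4.643) = 0.04002.
Combined: 1.916 × 0.04002 = 0.07668 μSv/h.

0.0767 μSv/h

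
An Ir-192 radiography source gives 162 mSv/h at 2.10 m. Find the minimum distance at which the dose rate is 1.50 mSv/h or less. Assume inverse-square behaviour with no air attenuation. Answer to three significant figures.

21.8 m

Since intensity falls as 1/r², d₂ = d₁·√(I₁/I₂).
I₁/I₂ = 162/1.50 = 108.0, so d₂ = 2.10 × √108.0 = 21.82 m.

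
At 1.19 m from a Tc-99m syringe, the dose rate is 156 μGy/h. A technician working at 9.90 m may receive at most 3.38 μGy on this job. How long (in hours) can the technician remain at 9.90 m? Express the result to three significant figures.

By the inverse-square law, rate at 9.90 m:
(1.19/9.90)² = 0.01445, so 156 × 0.01445 = 2.254 μGy/h.
Stay time = 3.38 μGy ÷ 2.254 μGy/h = 1.500 h.

1.50 h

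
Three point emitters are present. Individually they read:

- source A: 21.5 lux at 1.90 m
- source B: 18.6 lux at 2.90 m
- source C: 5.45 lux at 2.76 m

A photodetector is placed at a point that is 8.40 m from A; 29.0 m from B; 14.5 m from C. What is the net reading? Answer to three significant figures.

By superposition, sum each source's inverse-square contribution:
A: 21.5 × (1.90/8.40)² = 1.100 lux
B: 18.6 × (2.90/29.0)² = 0.1860 lux
C: 5.45 × (2.76/14.5)² = 0.1975 lux
Total = 1.100 + 0.1860 + 0.1975 = 1.484 lux.

1.48 lux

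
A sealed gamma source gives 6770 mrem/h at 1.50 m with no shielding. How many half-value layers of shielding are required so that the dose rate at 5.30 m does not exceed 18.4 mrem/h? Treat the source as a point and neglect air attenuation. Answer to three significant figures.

At 5.30 m, distance alone gives (1.50/5.30)² = 0.08010, so 6770 × 0.08010 = 542.3 mrem/h.
Further attenuation needed: 542.3/18.4 = 29.47.
n = log₂(29.47) = 4.881 half-value layers.

4.88 half-value layers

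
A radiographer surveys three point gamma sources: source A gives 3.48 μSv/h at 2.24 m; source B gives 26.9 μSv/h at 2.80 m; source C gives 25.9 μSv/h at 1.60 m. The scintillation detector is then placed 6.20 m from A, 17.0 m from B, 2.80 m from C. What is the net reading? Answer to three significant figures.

9.64 μSv/h

Each source contributes Iᵢ·(dᵢ/rᵢ)²; contributions add.
A: 3.48 × (2.24/6.20)² = 0.4542 μSv/h
B: 26.9 × (2.80/17.0)² = 0.7297 μSv/h
C: 25.9 × (1.60/2.80)² = 8.457 μSv/h
Total = 0.4542 + 0.7297 + 8.457 = 9.641 μSv/h.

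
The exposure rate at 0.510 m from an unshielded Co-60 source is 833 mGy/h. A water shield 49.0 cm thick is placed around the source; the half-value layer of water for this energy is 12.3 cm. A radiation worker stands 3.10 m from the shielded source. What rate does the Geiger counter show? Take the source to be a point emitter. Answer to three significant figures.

Distance alone: 833 × (0.510/3.10)² = 833 × 0.02707 = 22.55 mGy/h.
Shield: 49.0/12.3 = 3.984 half-value layers → attenuation 2^(−3.984) = 0.06320.
Combined: 22.55 × 0.06320 = 1.425 mGy/h.

1.43 mGy/h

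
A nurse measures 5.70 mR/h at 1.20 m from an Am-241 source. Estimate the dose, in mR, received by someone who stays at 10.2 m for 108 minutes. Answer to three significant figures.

Since intensity falls as 1/r², rate at 10.2 m:
5.70 × (1.20/10.2)² = 5.70 × 0.01384 = 0.07889 mR/h.
Dose = rate × time = 0.07889 mR/h × 1.800 h = 0.1420 mR.

0.142 mR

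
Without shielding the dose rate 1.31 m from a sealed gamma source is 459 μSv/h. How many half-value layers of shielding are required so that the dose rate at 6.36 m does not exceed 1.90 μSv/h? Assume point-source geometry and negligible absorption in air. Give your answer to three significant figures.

3.36 half-value layers

At 6.36 m, distance alone gives 459 × (1.31/6.36)² = 459 × 0.04243 = 19.48 μSv/h.
Further attenuation needed: 19.48/1.90 = 10.25.
n = log₂(10.25) = 3.358 half-value layers.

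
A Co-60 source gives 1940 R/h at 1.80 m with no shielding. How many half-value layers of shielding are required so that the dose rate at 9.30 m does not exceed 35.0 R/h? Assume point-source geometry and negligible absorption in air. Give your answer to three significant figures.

1.05 half-value layers

At 9.30 m, distance alone gives (1.80/9.30)² = 0.03746, so 1940 × 0.03746 = 72.67 R/h.
Further attenuation needed: 72.67/35.0 = 2.076.
n = log₂(2.076) = 1.054 half-value layers.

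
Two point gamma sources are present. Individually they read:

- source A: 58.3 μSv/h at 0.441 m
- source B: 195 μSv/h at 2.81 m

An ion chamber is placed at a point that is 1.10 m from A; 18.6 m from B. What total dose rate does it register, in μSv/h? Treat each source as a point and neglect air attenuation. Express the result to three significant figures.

13.8 μSv/h

Each source contributes Iᵢ·(dᵢ/rᵢ)²; contributions add.
A: 58.3 × (0.441/1.10)² = 9.370 μSv/h
B: 195 × (2.81/18.6)² = 4.451 μSv/h
Total = 9.370 + 4.451 = 13.82 μSv/h.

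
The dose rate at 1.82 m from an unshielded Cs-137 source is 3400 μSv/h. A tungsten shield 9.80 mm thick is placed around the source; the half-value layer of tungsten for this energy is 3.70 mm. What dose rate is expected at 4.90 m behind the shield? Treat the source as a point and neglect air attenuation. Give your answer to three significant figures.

Distance alone: 3400 × (1.82/4.90)² = 3400 × 0.1380 = 469.2 μSv/h.
Shield: 9.80/3.70 = 2.649 half-value layers → attenuation 2^(−2.649) = 0.1594.
Combined: 469.2 × 0.1594 = 74.79 μSv/h.

74.8 μSv/h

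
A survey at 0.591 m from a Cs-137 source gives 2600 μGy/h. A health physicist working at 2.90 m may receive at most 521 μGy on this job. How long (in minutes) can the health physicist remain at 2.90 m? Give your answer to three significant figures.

289 min

Since intensity falls as 1/r², rate at 2.90 m:
2600 × (0.591/2.90)² = 2600 × 0.04153 = 108.0 μGy/h.
Stay time = 521 μGy ÷ 108.0 μGy/h = 4.824 h = 289.4 min.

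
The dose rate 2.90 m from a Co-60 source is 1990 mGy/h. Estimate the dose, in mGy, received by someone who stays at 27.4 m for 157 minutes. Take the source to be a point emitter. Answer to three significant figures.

58.3 mGy

Intensity scales as (d₁/d₂)², so rate at 27.4 m:
1990 × (2.90/27.4)² = 1990 × 0.01120 = 22.29 mGy/h.
Dose = rate × time = 22.29 mGy/h × 2.617 h = 58.33 mGy.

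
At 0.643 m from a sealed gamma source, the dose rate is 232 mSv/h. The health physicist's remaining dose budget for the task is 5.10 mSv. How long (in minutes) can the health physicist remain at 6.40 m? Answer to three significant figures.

131 min

Since intensity falls as 1/r², rate at 6.40 m:
(0.643/6.40)² = 0.01009, so 232 × 0.01009 = 2.341 mSv/h.
Stay time = 5.10 mSv ÷ 2.341 mSv/h = 2.179 h = 130.7 min.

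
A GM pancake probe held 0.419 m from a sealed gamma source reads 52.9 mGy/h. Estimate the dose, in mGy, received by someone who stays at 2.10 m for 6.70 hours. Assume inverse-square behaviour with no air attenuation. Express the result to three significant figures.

Intensity scales as (d₁/d₂)², so rate at 2.10 m:
(0.419/2.10)² = 0.03981, so 52.9 × 0.03981 = 2.106 mGy/h.
Dose = rate × time = 2.106 mGy/h × 6.700 h = 14.11 mGy.

14.1 mGy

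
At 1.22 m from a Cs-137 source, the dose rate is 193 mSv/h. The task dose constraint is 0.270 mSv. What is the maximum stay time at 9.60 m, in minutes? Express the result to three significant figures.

Since intensity falls as 1/r², rate at 9.60 m:
(1.22/9.60)² = 0.01615, so 193 × 0.01615 = 3.117 mSv/h.
Stay time = 0.270 mSv ÷ 3.117 mSv/h = 0.08662 h = 5.197 min.

5.20 min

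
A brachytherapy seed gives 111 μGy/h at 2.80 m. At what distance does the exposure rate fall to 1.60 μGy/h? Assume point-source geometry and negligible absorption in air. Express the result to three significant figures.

Applying the 1/r² law, d₂ = d₁·√(I₁/I₂).
I₁/I₂ = 111/1.60 = 69.38, so d₂ = 2.80 × √69.38 = 23.32 m.

23.3 m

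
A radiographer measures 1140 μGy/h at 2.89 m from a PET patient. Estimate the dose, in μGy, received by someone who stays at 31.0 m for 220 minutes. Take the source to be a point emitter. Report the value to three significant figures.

36.3 μGy

Applying the 1/r² law, rate at 31.0 m:
1140 × (2.89/31.0)² = 1140 × 0.008691 = 9.908 μGy/h.
Dose = rate × time = 9.908 μGy/h × 3.667 h = 36.33 μGy.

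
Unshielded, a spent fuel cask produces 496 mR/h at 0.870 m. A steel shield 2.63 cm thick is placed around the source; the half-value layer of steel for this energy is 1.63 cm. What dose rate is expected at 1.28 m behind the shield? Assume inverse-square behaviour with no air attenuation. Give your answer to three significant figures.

74.9 mR/h

Distance alone: (0.870/1.28)² = 0.4620, so 496 × 0.4620 = 229.2 mR/h.
Shield: 2.63/1.63 = 1.613 half-value layers → attenuation 2^(−1.613) = 0.3269.
Combined: 229.2 × 0.3269 = 74.93 mR/h.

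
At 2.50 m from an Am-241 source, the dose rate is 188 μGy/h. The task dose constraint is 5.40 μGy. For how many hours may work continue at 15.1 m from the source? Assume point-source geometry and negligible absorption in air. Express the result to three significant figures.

1.05 h

Using I₁d₁² = I₂d₂², rate at 15.1 m:
188 × (2.50/15.1)² = 188 × 0.02741 = 5.153 μGy/h.
Stay time = 5.40 μGy ÷ 5.153 μGy/h = 1.048 h.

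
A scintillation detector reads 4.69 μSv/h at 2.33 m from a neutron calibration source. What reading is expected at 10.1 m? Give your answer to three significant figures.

0.250 μSv/h

Since intensity falls as 1/r², the rate at 10.1 m is
(2.33/10.1)² = 0.05322, so 4.69 × 0.05322 = 0.2496 μSv/h.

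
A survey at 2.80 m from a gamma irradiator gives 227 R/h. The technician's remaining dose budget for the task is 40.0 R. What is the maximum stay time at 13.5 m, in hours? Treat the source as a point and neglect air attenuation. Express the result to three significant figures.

4.10 h

Applying the 1/r² law, rate at 13.5 m:
227 × (2.80/13.5)² = 227 × 0.04302 = 9.766 R/h.
Stay time = 40.0 R ÷ 9.766 R/h = 4.096 h.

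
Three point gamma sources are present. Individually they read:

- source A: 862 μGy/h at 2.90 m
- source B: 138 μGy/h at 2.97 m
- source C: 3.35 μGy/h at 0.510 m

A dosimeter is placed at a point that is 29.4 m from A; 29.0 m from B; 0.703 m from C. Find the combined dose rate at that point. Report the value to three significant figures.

Each source contributes Iᵢ·(dᵢ/rᵢ)²; contributions add.
A: 862 × (2.90/29.4)² = 8.387 μGy/h
B: 138 × (2.97/29.0)² = 1.447 μGy/h
C: 3.35 × (0.510/0.703)² = 1.763 μGy/h
Total = 8.387 + 1.447 + 1.763 = 11.60 μGy/h.

11.6 μGy/h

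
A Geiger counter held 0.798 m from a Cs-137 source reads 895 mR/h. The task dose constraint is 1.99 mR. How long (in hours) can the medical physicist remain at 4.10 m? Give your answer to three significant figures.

0.0587 h

Using I₁d₁² = I₂d₂², rate at 4.10 m:
895 × (0.798/4.10)² = 895 × 0.03788 = 33.90 mR/h.
Stay time = 1.99 mR ÷ 33.90 mR/h = 0.05870 h.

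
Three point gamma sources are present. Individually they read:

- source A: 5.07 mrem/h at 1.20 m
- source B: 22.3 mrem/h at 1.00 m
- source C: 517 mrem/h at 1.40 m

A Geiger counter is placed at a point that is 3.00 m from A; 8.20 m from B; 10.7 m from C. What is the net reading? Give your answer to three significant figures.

Each source contributes Iᵢ·(dᵢ/rᵢ)²; contributions add.
A: 5.07 × (1.20/3.00)² = 0.8112 mrem/h
B: 22.3 × (1.00/8.20)² = 0.3316 mrem/h
C: 517 × (1.40/10.7)² = 8.851 mrem/h
Total = 0.8112 + 0.3316 + 8.851 = 9.994 mrem/h.

9.99 mrem/h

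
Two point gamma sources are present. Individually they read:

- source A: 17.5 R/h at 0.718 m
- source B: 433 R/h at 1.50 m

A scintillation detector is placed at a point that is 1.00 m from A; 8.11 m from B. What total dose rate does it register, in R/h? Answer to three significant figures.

23.8 R/h

Each source contributes Iᵢ·(dᵢ/rᵢ)²; contributions add.
A: 17.5 × (0.718/1.00)² = 9.022 R/h
B: 433 × (1.50/8.11)² = 14.81 R/h
Total = 9.022 + 14.81 = 23.83 R/h.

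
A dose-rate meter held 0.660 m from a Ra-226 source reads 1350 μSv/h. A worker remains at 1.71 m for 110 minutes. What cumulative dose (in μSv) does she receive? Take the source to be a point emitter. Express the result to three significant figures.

369 μSv

Since intensity falls as 1/r², rate at 1.71 m:
1350 × (0.660/1.71)² = 1350 × 0.1490 = 201.1 μSv/h.
Dose = rate × time = 201.1 μSv/h × 1.833 h = 368.6 μSv.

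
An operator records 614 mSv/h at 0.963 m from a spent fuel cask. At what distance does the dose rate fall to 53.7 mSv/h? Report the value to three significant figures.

3.26 m

Using I₁d₁² = I₂d₂², d₂ = d₁·√(I₁/I₂).
I₁/I₂ = 614/53.7 = 11.43, so d₂ = 0.963 × √11.43 = 3.256 m.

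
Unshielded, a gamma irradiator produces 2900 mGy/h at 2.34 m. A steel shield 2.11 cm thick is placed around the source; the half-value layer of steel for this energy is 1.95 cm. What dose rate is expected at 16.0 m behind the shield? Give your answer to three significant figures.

29.3 mGy/h

Distance alone: (2.34/16.0)² = 0.02139, so 2900 × 0.02139 = 62.03 mGy/h.
Shield: 2.11/1.95 = 1.082 half-value layers → attenuation 2^(−1.082) = 0.4724.
Combined: 62.03 × 0.4724 = 29.30 mGy/h.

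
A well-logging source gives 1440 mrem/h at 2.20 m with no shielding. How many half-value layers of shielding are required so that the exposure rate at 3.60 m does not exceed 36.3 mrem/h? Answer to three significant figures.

At 3.60 m, distance alone gives 1440 × (2.20/3.60)² = 1440 × 0.3735 = 537.8 mrem/h.
Further attenuation needed: 537.8/36.3 = 14.82.
n = log₂(14.82) = 3.889 half-value layers.

3.89 half-value layers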